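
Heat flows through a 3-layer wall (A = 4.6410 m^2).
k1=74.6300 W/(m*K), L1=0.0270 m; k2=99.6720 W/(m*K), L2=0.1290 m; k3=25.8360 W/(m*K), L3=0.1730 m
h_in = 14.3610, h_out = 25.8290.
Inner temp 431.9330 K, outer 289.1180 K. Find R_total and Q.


R_conv_in = 1/(14.3610*4.6410) = 0.0150
R_1 = 0.0270/(74.6300*4.6410) = 7.7954e-05
R_2 = 0.1290/(99.6720*4.6410) = 0.0003
R_3 = 0.1730/(25.8360*4.6410) = 0.0014
R_conv_out = 1/(25.8290*4.6410) = 0.0083
R_total = 0.0251 K/W
Q = 142.8150 / 0.0251 = 5679.4938 W

R_total = 0.0251 K/W, Q = 5679.4938 W


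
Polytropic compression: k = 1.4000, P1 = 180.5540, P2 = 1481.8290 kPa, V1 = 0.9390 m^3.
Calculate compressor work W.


(k-1)/k = 0.2857
(P2/P1)^exp = 1.8247
W = 3.5000 * 180.5540 * 0.9390 * (1.8247 - 1) = 489.3842 kJ

489.3842 kJ


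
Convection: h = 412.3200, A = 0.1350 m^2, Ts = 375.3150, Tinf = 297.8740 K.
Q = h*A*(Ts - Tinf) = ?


dT = 77.4410 K
Q = 412.3200 * 0.1350 * 77.4410 = 4310.6139 W

4310.6139 W


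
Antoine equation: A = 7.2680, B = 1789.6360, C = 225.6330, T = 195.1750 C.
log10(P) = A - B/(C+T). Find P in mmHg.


C+T = 420.8080
B/(C+T) = 4.2529
log10(P) = 7.2680 - 4.2529 = 3.0151
P = 10^3.0151 = 1035.4845 mmHg

1035.4845 mmHg


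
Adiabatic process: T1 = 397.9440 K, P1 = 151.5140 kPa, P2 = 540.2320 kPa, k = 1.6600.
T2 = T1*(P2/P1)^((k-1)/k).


(k-1)/k = 0.3976
(P2/P1)^exp = 1.6578
T2 = 397.9440 * 1.6578 = 659.6940 K

659.6940 K


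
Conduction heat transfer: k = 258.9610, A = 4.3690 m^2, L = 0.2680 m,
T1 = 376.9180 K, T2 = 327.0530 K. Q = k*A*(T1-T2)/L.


dT = 49.8650 K
Q = 258.9610 * 4.3690 * 49.8650 / 0.2680 = 210512.2812 W

210512.2812 W


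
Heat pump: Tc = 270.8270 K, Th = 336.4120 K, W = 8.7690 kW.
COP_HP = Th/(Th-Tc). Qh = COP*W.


COP = 336.4120 / 65.5850 = 5.1294
Qh = 5.1294 * 8.7690 = 44.9797 kW

COP = 5.1294, Qh = 44.9797 kW


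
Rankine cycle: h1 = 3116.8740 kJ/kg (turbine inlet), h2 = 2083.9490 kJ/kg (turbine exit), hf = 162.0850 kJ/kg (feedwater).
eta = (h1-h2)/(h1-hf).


W = 1032.9250 kJ/kg
Q_in = 2954.7890 kJ/kg
eta = 0.3496 = 34.9577%

eta = 34.9577%


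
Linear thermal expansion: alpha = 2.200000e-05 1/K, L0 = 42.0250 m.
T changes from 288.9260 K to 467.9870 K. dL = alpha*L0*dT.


dT = 179.0610 K
dL = 2.200000e-05 * 42.0250 * 179.0610 = 0.165551 m
L_final = 42.190551 m

dL = 0.165551 m


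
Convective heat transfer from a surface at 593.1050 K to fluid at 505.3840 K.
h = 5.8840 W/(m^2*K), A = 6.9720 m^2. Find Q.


dT = 87.7210 K
Q = 5.8840 * 6.9720 * 87.7210 = 3598.6003 W

3598.6003 W


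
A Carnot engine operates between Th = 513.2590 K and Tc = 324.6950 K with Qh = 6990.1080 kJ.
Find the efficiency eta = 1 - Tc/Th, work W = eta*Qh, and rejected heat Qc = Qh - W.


eta = 1 - 324.6950/513.2590 = 0.3674
W = 0.3674 * 6990.1080 = 2568.0655 kJ
Qc = 6990.1080 - 2568.0655 = 4422.0425 kJ

eta = 36.7386%, W = 2568.0655 kJ, Qc = 4422.0425 kJ


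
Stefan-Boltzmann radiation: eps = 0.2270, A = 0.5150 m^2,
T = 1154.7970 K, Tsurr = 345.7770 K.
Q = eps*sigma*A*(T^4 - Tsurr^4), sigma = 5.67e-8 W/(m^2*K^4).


T^4 = 1.7784e+12
Tsurr^4 = 1.4295e+10
Q = 0.2270 * 5.67e-8 * 0.5150 * 1.7641e+12 = 11693.2075 W

11693.2075 W


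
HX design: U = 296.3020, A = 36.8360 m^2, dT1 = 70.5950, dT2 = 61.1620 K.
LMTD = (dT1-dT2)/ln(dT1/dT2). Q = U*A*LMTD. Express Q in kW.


LMTD = 65.7658 K
Q = 296.3020 * 36.8360 * 65.7658 = 717805.9872 W = 717.8060 kW

717.8060 kW


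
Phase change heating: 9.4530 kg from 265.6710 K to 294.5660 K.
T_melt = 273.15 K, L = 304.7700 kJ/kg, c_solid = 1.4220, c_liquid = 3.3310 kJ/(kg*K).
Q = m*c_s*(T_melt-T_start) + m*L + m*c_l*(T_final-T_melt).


Q1 (sensible, solid) = 9.4530 * 1.4220 * 7.4790 = 100.5340 kJ
Q2 (latent) = 9.4530 * 304.7700 = 2880.9908 kJ
Q3 (sensible, liquid) = 9.4530 * 3.3310 * 21.4160 = 674.3458 kJ
Q_total = 3655.8706 kJ

3655.8706 kJ


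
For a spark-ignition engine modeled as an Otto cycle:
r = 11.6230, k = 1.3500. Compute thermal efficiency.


r^(k-1) = 2.3597
eta = 1 - 1/2.3597 = 0.5762 = 57.6222%

57.6222%


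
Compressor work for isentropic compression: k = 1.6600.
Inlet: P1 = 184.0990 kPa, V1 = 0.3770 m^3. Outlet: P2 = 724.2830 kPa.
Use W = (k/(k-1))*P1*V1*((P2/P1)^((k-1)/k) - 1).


(k-1)/k = 0.3976
(P2/P1)^exp = 1.7239
W = 2.5152 * 184.0990 * 0.3770 * (1.7239 - 1) = 126.3657 kJ

126.3657 kJ


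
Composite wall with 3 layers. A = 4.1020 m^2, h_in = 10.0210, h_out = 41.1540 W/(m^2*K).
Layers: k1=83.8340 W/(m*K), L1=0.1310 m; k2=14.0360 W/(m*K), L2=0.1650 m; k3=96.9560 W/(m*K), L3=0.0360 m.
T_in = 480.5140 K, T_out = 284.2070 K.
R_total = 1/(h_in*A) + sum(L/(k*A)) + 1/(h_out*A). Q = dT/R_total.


R_conv_in = 1/(10.0210*4.1020) = 0.0243
R_1 = 0.1310/(83.8340*4.1020) = 0.0004
R_2 = 0.1650/(14.0360*4.1020) = 0.0029
R_3 = 0.0360/(96.9560*4.1020) = 9.0517e-05
R_conv_out = 1/(41.1540*4.1020) = 0.0059
R_total = 0.0336 K/W
Q = 196.3070 / 0.0336 = 5844.5220 W

R_total = 0.0336 K/W, Q = 5844.5220 W


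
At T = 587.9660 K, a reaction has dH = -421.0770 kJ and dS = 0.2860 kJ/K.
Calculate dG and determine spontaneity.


T*dS = 587.9660 * 0.2860 = 168.1583 kJ
dG = -421.0770 - 168.1583 = -589.2353 kJ (spontaneous)

dG = -589.2353 kJ, spontaneous


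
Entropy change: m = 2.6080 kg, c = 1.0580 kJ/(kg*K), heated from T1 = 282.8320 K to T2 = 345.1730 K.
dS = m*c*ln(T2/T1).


T2/T1 = 1.2204
ln(T2/T1) = 0.1992
dS = 2.6080 * 1.0580 * 0.1992 = 0.5496 kJ/K

0.5496 kJ/K


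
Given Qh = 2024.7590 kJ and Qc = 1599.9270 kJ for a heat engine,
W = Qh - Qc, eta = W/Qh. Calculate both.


W = 2024.7590 - 1599.9270 = 424.8320 kJ
eta = 424.8320 / 2024.7590 = 0.2098 = 20.9819%

W = 424.8320 kJ, eta = 20.9819%


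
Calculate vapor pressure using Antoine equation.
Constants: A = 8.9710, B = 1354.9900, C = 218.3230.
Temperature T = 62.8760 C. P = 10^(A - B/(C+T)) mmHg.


C+T = 281.1990
B/(C+T) = 4.8186
log10(P) = 8.9710 - 4.8186 = 4.1524
P = 10^4.1524 = 14203.1280 mmHg

14203.1280 mmHg


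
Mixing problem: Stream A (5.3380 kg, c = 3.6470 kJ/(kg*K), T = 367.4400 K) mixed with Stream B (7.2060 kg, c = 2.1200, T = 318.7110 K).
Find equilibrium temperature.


num = 12022.0653
den = 34.7444
Tf = 346.0144 K

346.0144 K


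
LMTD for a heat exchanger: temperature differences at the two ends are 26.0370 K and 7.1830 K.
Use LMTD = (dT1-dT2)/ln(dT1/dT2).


dT1/dT2 = 3.6248
ln(dT1/dT2) = 1.2878
LMTD = 18.8540 / 1.2878 = 14.6405 K

14.6405 K


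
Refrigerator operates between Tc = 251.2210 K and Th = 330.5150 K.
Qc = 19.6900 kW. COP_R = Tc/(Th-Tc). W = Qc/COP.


COP = 251.2210 / 79.2940 = 3.1682
W = 19.6900 / 3.1682 = 6.2148 kW

COP = 3.1682, W = 6.2148 kW


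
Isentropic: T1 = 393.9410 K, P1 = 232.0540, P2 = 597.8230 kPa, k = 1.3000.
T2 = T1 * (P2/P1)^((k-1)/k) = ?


(k-1)/k = 0.2308
(P2/P1)^exp = 1.2441
T2 = 393.9410 * 1.2441 = 490.0874 K

490.0874 K


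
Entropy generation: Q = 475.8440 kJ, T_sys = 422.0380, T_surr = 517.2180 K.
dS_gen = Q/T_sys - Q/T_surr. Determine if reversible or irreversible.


dS_sys = 475.8440/422.0380 = 1.1275 kJ/K
dS_surr = -475.8440/517.2180 = -0.9200 kJ/K
dS_gen = 1.1275 - 0.9200 = 0.2075 kJ/K (irreversible)

dS_gen = 0.2075 kJ/K, irreversible


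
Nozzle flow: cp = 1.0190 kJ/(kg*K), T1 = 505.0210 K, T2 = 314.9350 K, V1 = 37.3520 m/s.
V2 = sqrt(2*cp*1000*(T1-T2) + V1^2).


dT = 190.0860 K
2*cp*1000*dT = 387395.2680
V1^2 = 1395.1719
V2 = sqrt(388790.4399) = 623.5306 m/s

623.5306 m/s


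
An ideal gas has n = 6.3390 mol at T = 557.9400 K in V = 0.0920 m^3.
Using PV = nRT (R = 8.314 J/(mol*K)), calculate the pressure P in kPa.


P = nRT/V = 6.3390 * 8.314 * 557.9400 / 0.0920
= 29404.8027 / 0.0920 = 319617.4209 Pa = 319.6174 kPa

319.6174 kPa


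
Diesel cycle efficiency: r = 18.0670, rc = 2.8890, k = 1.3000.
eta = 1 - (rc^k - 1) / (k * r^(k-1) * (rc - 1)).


r^(k-1) = 2.3827
rc^k = 3.9717
eta = 0.4921 = 49.2124%

49.2124%


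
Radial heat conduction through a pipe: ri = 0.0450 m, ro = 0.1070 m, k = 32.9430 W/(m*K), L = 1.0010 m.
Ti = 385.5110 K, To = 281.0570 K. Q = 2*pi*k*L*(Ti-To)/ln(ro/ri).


dT = 104.4540 K
ln(ro/ri) = 0.8662
Q = 2*pi*32.9430*1.0010*104.4540 / 0.8662 = 24986.2374 W

24986.2374 W


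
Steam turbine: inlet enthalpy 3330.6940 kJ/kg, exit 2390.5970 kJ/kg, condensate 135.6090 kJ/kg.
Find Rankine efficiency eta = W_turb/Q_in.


W = 940.0970 kJ/kg
Q_in = 3195.0850 kJ/kg
eta = 0.2942 = 29.4232%

eta = 29.4232%


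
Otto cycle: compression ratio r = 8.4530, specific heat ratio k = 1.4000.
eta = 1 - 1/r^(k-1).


r^(k-1) = 2.3486
eta = 1 - 1/2.3486 = 0.5742 = 57.4210%

57.4210%


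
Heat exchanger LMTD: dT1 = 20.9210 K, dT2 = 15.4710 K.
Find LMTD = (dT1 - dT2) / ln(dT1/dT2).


dT1/dT2 = 1.3523
ln(dT1/dT2) = 0.3018
LMTD = 5.4500 / 0.3018 = 18.0591 K

18.0591 K


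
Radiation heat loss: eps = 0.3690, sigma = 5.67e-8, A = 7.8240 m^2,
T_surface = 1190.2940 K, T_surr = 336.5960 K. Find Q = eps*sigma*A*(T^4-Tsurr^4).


T^4 = 2.0073e+12
Tsurr^4 = 1.2836e+10
Q = 0.3690 * 5.67e-8 * 7.8240 * 1.9945e+12 = 326489.4503 W

326489.4503 W


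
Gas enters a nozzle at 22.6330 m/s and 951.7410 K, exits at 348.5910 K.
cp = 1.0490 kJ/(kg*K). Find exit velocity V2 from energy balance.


dT = 603.1500 K
2*cp*1000*dT = 1265408.7000
V1^2 = 512.2527
V2 = sqrt(1265920.9527) = 1125.1315 m/s

1125.1315 m/s


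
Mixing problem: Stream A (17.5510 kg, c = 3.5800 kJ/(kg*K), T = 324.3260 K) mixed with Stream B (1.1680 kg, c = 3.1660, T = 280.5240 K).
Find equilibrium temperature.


num = 21415.5857
den = 66.5305
Tf = 321.8914 K

321.8914 K


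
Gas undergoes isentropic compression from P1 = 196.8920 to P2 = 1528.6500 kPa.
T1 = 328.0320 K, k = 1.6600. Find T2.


(k-1)/k = 0.3976
(P2/P1)^exp = 2.2588
T2 = 328.0320 * 2.2588 = 740.9748 K

740.9748 K


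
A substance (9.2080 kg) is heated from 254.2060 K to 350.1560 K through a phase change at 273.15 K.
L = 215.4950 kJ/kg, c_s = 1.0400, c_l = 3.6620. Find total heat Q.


Q1 (sensible, solid) = 9.2080 * 1.0400 * 18.9440 = 181.4138 kJ
Q2 (latent) = 9.2080 * 215.4950 = 1984.2780 kJ
Q3 (sensible, liquid) = 9.2080 * 3.6620 * 77.0060 = 2596.6189 kJ
Q_total = 4762.3107 kJ

4762.3107 kJ


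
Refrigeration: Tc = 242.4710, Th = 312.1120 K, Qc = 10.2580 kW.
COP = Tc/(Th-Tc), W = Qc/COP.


COP = 242.4710 / 69.6410 = 3.4817
W = 10.2580 / 3.4817 = 2.9462 kW

COP = 3.4817, W = 2.9462 kW


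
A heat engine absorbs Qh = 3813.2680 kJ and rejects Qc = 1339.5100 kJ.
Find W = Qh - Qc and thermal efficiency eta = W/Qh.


W = 3813.2680 - 1339.5100 = 2473.7580 kJ
eta = 2473.7580 / 3813.2680 = 0.6487 = 64.8724%

W = 2473.7580 kJ, eta = 64.8724%


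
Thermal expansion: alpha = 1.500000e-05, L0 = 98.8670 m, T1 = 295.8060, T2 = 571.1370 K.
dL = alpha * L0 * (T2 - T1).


dT = 275.3310 K
dL = 1.500000e-05 * 98.8670 * 275.3310 = 0.408317 m
L_final = 99.275317 m

dL = 0.408317 m


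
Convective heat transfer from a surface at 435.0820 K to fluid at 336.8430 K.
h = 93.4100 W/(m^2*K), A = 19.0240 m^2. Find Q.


dT = 98.2390 K
Q = 93.4100 * 19.0240 * 98.2390 = 174573.8309 W

174573.8309 W


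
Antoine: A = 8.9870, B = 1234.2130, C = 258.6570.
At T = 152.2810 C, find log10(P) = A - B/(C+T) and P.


C+T = 410.9380
B/(C+T) = 3.0034
log10(P) = 8.9870 - 3.0034 = 5.9836
P = 10^5.9836 = 962931.9427 mmHg

962931.9427 mmHg


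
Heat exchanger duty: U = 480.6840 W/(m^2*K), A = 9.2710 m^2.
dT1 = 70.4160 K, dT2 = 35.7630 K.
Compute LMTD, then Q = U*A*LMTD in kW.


LMTD = 51.1478 K
Q = 480.6840 * 9.2710 * 51.1478 = 227936.3085 W = 227.9363 kW

227.9363 kW


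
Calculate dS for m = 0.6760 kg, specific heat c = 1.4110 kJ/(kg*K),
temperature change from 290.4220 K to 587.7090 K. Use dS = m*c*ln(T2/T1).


T2/T1 = 2.0236
ln(T2/T1) = 0.7049
dS = 0.6760 * 1.4110 * 0.7049 = 0.6724 kJ/K

0.6724 kJ/K


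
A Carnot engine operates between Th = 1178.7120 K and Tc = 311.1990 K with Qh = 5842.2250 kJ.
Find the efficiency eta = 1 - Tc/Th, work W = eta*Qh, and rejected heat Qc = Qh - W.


eta = 1 - 311.1990/1178.7120 = 0.7360
W = 0.7360 * 5842.2250 = 4299.7833 kJ
Qc = 5842.2250 - 4299.7833 = 1542.4417 kJ

eta = 73.5984%, W = 4299.7833 kJ, Qc = 1542.4417 kJ


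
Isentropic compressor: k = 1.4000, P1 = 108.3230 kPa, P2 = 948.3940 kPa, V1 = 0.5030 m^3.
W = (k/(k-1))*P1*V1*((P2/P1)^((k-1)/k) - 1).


(k-1)/k = 0.2857
(P2/P1)^exp = 1.8587
W = 3.5000 * 108.3230 * 0.5030 * (1.8587 - 1) = 163.7647 kJ

163.7647 kJ


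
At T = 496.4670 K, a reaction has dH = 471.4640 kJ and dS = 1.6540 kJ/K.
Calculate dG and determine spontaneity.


T*dS = 496.4670 * 1.6540 = 821.1564 kJ
dG = 471.4640 - 821.1564 = -349.6924 kJ (spontaneous)

dG = -349.6924 kJ, spontaneous


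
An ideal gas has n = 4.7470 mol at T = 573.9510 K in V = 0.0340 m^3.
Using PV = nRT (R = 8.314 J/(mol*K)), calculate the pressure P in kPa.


P = nRT/V = 4.7470 * 8.314 * 573.9510 / 0.0340
= 22651.8704 / 0.0340 = 666231.4833 Pa = 666.2315 kPa

666.2315 kPa


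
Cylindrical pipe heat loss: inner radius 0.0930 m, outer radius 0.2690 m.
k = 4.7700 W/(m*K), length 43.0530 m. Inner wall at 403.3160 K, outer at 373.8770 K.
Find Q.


dT = 29.4390 K
ln(ro/ri) = 1.0621
Q = 2*pi*4.7700*43.0530*29.4390 / 1.0621 = 35764.6888 W

35764.6888 W


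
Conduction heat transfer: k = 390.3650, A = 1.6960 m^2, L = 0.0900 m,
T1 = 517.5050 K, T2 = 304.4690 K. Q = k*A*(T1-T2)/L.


dT = 213.0360 K
Q = 390.3650 * 1.6960 * 213.0360 / 0.0900 = 1567137.8849 W

1567137.8849 W


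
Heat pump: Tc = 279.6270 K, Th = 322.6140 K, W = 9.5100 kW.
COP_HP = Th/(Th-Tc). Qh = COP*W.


COP = 322.6140 / 42.9870 = 7.5049
Qh = 7.5049 * 9.5100 = 71.3718 kW

COP = 7.5049, Qh = 71.3718 kW


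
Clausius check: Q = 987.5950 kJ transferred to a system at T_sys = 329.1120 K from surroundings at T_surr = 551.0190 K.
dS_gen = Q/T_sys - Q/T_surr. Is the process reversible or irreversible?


dS_sys = 987.5950/329.1120 = 3.0008 kJ/K
dS_surr = -987.5950/551.0190 = -1.7923 kJ/K
dS_gen = 3.0008 - 1.7923 = 1.2085 kJ/K (irreversible)

dS_gen = 1.2085 kJ/K, irreversible


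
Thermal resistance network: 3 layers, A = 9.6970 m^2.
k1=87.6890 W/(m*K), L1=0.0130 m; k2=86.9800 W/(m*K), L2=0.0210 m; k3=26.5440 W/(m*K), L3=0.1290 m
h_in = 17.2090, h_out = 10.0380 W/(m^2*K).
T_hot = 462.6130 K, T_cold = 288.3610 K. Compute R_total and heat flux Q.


R_conv_in = 1/(17.2090*9.6970) = 0.0060
R_1 = 0.0130/(87.6890*9.6970) = 1.5288e-05
R_2 = 0.0210/(86.9800*9.6970) = 2.4898e-05
R_3 = 0.1290/(26.5440*9.6970) = 0.0005
R_conv_out = 1/(10.0380*9.6970) = 0.0103
R_total = 0.0168 K/W
Q = 174.2520 / 0.0168 = 10367.6556 W

R_total = 0.0168 K/W, Q = 10367.6556 W


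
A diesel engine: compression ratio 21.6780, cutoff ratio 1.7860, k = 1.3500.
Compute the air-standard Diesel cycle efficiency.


r^(k-1) = 2.9350
rc^k = 2.1880
eta = 0.6185 = 61.8548%

61.8548%


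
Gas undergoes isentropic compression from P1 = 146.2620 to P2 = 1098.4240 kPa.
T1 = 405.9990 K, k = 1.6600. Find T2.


(k-1)/k = 0.3976
(P2/P1)^exp = 2.2292
T2 = 405.9990 * 2.2292 = 905.0455 K

905.0455 K


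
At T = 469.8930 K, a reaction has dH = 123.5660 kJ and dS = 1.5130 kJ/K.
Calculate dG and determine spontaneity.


T*dS = 469.8930 * 1.5130 = 710.9481 kJ
dG = 123.5660 - 710.9481 = -587.3821 kJ (spontaneous)

dG = -587.3821 kJ, spontaneous


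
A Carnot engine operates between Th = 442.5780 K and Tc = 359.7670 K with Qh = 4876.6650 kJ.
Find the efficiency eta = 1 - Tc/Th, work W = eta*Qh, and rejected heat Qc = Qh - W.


eta = 1 - 359.7670/442.5780 = 0.1871
W = 0.1871 * 4876.6650 = 912.4753 kJ
Qc = 4876.6650 - 912.4753 = 3964.1897 kJ

eta = 18.7111%, W = 912.4753 kJ, Qc = 3964.1897 kJ


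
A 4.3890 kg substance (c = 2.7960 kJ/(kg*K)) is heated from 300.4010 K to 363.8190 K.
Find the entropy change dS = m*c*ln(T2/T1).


T2/T1 = 1.2111
ln(T2/T1) = 0.1915
dS = 4.3890 * 2.7960 * 0.1915 = 2.3505 kJ/K

2.3505 kJ/K


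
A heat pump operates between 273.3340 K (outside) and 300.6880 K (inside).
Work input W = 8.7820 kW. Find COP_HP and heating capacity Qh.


COP = 300.6880 / 27.3540 = 10.9925
Qh = 10.9925 * 8.7820 = 96.5359 kW

COP = 10.9925, Qh = 96.5359 kW


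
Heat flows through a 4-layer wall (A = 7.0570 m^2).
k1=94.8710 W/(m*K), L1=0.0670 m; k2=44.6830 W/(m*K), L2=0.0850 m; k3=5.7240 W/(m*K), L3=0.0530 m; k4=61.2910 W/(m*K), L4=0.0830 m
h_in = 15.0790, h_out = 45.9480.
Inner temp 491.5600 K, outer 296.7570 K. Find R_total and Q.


R_conv_in = 1/(15.0790*7.0570) = 0.0094
R_1 = 0.0670/(94.8710*7.0570) = 0.0001
R_2 = 0.0850/(44.6830*7.0570) = 0.0003
R_3 = 0.0530/(5.7240*7.0570) = 0.0013
R_4 = 0.0830/(61.2910*7.0570) = 0.0002
R_conv_out = 1/(45.9480*7.0570) = 0.0031
R_total = 0.0144 K/W
Q = 194.8030 / 0.0144 = 13570.4124 W

R_total = 0.0144 K/W, Q = 13570.4124 W


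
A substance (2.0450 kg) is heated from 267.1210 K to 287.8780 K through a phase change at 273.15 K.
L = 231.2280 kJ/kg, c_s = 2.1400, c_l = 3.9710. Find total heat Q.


Q1 (sensible, solid) = 2.0450 * 2.1400 * 6.0290 = 26.3847 kJ
Q2 (latent) = 2.0450 * 231.2280 = 472.8613 kJ
Q3 (sensible, liquid) = 2.0450 * 3.9710 * 14.7280 = 119.6016 kJ
Q_total = 618.8476 kJ

618.8476 kJ


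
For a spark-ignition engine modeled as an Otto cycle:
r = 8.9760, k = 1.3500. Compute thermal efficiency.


r^(k-1) = 2.1557
eta = 1 - 1/2.1557 = 0.5361 = 53.6104%

53.6104%


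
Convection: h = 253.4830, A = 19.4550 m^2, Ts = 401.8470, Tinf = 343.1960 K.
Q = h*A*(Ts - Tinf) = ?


dT = 58.6510 K
Q = 253.4830 * 19.4550 * 58.6510 = 289238.0965 W

289238.0965 W


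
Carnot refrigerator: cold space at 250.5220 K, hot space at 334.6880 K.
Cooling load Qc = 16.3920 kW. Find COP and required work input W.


COP = 250.5220 / 84.1660 = 2.9765
W = 16.3920 / 2.9765 = 5.5071 kW

COP = 2.9765, W = 5.5071 kW


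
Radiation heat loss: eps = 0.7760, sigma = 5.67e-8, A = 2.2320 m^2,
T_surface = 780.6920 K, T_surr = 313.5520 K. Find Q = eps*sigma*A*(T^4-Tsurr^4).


T^4 = 3.7147e+11
Tsurr^4 = 9.6658e+09
Q = 0.7760 * 5.67e-8 * 2.2320 * 3.6180e+11 = 35531.0141 W

35531.0141 W


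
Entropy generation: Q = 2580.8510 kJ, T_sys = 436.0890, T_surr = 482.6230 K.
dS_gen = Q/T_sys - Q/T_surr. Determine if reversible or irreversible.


dS_sys = 2580.8510/436.0890 = 5.9182 kJ/K
dS_surr = -2580.8510/482.6230 = -5.3476 kJ/K
dS_gen = 5.9182 - 5.3476 = 0.5706 kJ/K (irreversible)

dS_gen = 0.5706 kJ/K, irreversible


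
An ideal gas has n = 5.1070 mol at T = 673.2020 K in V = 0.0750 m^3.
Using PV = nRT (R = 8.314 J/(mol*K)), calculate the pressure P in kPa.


P = nRT/V = 5.1070 * 8.314 * 673.2020 / 0.0750
= 28583.8863 / 0.0750 = 381118.4839 Pa = 381.1185 kPa

381.1185 kPa


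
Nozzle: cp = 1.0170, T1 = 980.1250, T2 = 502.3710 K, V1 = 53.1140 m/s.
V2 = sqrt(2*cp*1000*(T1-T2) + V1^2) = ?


dT = 477.7540 K
2*cp*1000*dT = 971751.6360
V1^2 = 2821.0970
V2 = sqrt(974572.7330) = 987.2045 m/s

987.2045 m/s


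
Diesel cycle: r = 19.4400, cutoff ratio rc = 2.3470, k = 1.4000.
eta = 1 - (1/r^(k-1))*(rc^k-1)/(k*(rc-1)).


r^(k-1) = 3.2770
rc^k = 3.3016
eta = 0.6276 = 62.7568%

62.7568%


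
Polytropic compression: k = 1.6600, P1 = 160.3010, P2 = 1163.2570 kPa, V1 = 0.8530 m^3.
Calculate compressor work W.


(k-1)/k = 0.3976
(P2/P1)^exp = 2.1990
W = 2.5152 * 160.3010 * 0.8530 * (2.1990 - 1) = 412.3463 kJ

412.3463 kJ


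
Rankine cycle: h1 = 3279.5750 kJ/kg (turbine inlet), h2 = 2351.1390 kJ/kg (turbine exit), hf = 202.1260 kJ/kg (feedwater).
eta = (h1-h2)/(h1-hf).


W = 928.4360 kJ/kg
Q_in = 3077.4490 kJ/kg
eta = 0.3017 = 30.1690%

eta = 30.1690%


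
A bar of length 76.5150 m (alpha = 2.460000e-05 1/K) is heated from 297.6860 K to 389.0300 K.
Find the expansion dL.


dT = 91.3440 K
dL = 2.460000e-05 * 76.5150 * 91.3440 = 0.171934 m
L_final = 76.686934 m

dL = 0.171934 m


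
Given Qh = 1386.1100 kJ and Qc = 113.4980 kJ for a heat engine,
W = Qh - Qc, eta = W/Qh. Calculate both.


W = 1386.1100 - 113.4980 = 1272.6120 kJ
eta = 1272.6120 / 1386.1100 = 0.9181 = 91.8118%

W = 1272.6120 kJ, eta = 91.8118%


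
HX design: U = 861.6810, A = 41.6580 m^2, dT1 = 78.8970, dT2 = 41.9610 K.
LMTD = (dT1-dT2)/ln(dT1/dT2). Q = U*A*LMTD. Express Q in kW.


LMTD = 58.4983 K
Q = 861.6810 * 41.6580 * 58.4983 = 2099850.7893 W = 2099.8508 kW

2099.8508 kW


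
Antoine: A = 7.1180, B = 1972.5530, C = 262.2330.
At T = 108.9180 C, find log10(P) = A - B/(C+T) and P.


C+T = 371.1510
B/(C+T) = 5.3147
log10(P) = 7.1180 - 5.3147 = 1.8033
P = 10^1.8033 = 63.5783 mmHg

63.5783 mmHg


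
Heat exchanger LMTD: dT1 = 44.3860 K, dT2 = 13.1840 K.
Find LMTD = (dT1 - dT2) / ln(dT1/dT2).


dT1/dT2 = 3.3667
ln(dT1/dT2) = 1.2139
LMTD = 31.2020 / 1.2139 = 25.7035 K

25.7035 K


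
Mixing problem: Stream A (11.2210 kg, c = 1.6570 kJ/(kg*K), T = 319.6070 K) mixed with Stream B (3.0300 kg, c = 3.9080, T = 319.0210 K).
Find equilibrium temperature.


num = 9720.1201
den = 30.4344
Tf = 319.3790 K

319.3790 K


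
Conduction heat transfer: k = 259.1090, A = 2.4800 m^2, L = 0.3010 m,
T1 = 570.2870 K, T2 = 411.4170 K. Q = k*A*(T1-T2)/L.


dT = 158.8700 K
Q = 259.1090 * 2.4800 * 158.8700 / 0.3010 = 339163.8676 W

339163.8676 W


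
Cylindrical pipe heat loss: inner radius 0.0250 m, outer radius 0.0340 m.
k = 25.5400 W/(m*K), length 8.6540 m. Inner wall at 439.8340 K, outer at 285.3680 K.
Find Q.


dT = 154.4660 K
ln(ro/ri) = 0.3075
Q = 2*pi*25.5400*8.6540*154.4660 / 0.3075 = 697633.0423 W

697633.0423 W


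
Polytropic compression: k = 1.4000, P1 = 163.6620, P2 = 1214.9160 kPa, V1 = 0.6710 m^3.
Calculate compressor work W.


(k-1)/k = 0.2857
(P2/P1)^exp = 1.7731
W = 3.5000 * 163.6620 * 0.6710 * (1.7731 - 1) = 297.1633 kJ

297.1633 kJ


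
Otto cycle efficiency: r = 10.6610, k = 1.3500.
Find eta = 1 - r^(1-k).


r^(k-1) = 2.2894
eta = 1 - 1/2.2894 = 0.5632 = 56.3212%

56.3212%


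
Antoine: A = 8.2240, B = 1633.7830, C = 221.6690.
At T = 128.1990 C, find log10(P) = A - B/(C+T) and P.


C+T = 349.8680
B/(C+T) = 4.6697
log10(P) = 8.2240 - 4.6697 = 3.5543
P = 10^3.5543 = 3583.3351 mmHg

3583.3351 mmHg


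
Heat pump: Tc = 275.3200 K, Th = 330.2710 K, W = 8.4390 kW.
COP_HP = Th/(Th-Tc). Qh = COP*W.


COP = 330.2710 / 54.9510 = 6.0103
Qh = 6.0103 * 8.4390 = 50.7208 kW

COP = 6.0103, Qh = 50.7208 kW


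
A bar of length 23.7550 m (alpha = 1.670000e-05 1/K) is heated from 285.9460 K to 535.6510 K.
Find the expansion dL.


dT = 249.7050 K
dL = 1.670000e-05 * 23.7550 * 249.7050 = 0.099060 m
L_final = 23.854060 m

dL = 0.099060 m


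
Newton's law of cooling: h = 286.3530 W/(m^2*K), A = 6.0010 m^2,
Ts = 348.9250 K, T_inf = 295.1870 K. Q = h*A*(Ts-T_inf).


dT = 53.7380 K
Q = 286.3530 * 6.0010 * 53.7380 = 92343.6131 W

92343.6131 W


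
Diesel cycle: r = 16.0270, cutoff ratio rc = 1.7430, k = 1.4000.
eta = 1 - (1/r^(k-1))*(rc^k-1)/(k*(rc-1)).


r^(k-1) = 3.0335
rc^k = 2.1768
eta = 0.6271 = 62.7058%

62.7058%


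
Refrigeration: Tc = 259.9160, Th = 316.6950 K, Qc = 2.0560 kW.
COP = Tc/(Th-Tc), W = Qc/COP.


COP = 259.9160 / 56.7790 = 4.5777
W = 2.0560 / 4.5777 = 0.4491 kW

COP = 4.5777, W = 0.4491 kW


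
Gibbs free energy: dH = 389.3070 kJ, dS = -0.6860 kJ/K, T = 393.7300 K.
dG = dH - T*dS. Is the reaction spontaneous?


T*dS = 393.7300 * -0.6860 = -270.0988 kJ
dG = 389.3070 + 270.0988 = 659.4058 kJ (non-spontaneous)

dG = 659.4058 kJ, non-spontaneous


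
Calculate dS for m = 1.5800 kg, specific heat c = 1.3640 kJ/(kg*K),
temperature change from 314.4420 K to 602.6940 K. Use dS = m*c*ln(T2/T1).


T2/T1 = 1.9167
ln(T2/T1) = 0.6506
dS = 1.5800 * 1.3640 * 0.6506 = 1.4021 kJ/K

1.4021 kJ/K


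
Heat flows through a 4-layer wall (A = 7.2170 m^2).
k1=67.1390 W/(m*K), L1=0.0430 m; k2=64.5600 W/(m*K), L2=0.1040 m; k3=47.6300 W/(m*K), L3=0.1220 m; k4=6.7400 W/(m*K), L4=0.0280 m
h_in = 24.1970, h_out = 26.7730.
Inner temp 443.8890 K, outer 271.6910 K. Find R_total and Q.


R_conv_in = 1/(24.1970*7.2170) = 0.0057
R_1 = 0.0430/(67.1390*7.2170) = 8.8744e-05
R_2 = 0.1040/(64.5600*7.2170) = 0.0002
R_3 = 0.1220/(47.6300*7.2170) = 0.0004
R_4 = 0.0280/(6.7400*7.2170) = 0.0006
R_conv_out = 1/(26.7730*7.2170) = 0.0052
R_total = 0.0121 K/W
Q = 172.1980 / 0.0121 = 14179.2999 W

R_total = 0.0121 K/W, Q = 14179.2999 W


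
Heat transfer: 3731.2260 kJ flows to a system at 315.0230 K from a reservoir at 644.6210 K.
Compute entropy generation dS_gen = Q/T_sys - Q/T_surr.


dS_sys = 3731.2260/315.0230 = 11.8443 kJ/K
dS_surr = -3731.2260/644.6210 = -5.7882 kJ/K
dS_gen = 11.8443 - 5.7882 = 6.0560 kJ/K (irreversible)

dS_gen = 6.0560 kJ/K, irreversible


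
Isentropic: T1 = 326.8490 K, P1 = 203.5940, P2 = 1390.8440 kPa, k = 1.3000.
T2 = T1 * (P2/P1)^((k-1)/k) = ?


(k-1)/k = 0.2308
(P2/P1)^exp = 1.5580
T2 = 326.8490 * 1.5580 = 509.2455 K

509.2455 K


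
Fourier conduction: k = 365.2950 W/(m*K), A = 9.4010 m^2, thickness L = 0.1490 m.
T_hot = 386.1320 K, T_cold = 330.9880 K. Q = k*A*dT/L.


dT = 55.1440 K
Q = 365.2950 * 9.4010 * 55.1440 / 0.1490 = 1270953.8399 W

1270953.8399 W


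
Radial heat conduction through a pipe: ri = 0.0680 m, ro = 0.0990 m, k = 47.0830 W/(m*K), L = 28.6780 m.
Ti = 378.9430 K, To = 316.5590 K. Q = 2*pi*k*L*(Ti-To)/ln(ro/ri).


dT = 62.3840 K
ln(ro/ri) = 0.3756
Q = 2*pi*47.0830*28.6780*62.3840 / 0.3756 = 1409050.1403 W

1409050.1403 W


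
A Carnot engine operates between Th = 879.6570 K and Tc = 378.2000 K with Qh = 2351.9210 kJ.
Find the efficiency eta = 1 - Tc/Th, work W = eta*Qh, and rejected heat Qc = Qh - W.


eta = 1 - 378.2000/879.6570 = 0.5701
W = 0.5701 * 2351.9210 = 1340.7354 kJ
Qc = 2351.9210 - 1340.7354 = 1011.1856 kJ

eta = 57.0060%, W = 1340.7354 kJ, Qc = 1011.1856 kJ


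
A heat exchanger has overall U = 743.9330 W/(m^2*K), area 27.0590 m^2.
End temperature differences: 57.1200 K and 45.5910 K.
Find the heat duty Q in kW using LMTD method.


LMTD = 51.1391 K
Q = 743.9330 * 27.0590 * 51.1391 = 1029434.0872 W = 1029.4341 kW

1029.4341 kW


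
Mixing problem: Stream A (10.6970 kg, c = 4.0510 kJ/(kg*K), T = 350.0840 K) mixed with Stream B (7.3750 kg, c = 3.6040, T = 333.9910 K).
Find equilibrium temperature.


num = 24047.6953
den = 69.9130
Tf = 343.9658 K

343.9658 K


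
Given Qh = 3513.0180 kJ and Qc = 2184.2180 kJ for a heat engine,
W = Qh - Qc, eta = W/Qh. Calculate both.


W = 3513.0180 - 2184.2180 = 1328.8000 kJ
eta = 1328.8000 / 3513.0180 = 0.3783 = 37.8250%

W = 1328.8000 kJ, eta = 37.8250%


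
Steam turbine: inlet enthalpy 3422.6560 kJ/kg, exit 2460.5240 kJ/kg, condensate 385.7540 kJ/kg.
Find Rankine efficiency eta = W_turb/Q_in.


W = 962.1320 kJ/kg
Q_in = 3036.9020 kJ/kg
eta = 0.3168 = 31.6814%

eta = 31.6814%


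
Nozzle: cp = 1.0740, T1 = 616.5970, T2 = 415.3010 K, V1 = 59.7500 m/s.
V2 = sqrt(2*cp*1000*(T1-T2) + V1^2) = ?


dT = 201.2960 K
2*cp*1000*dT = 432383.8080
V1^2 = 3570.0625
V2 = sqrt(435953.8705) = 660.2680 m/s

660.2680 m/s


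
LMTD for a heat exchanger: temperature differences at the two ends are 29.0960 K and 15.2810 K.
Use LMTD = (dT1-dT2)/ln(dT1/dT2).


dT1/dT2 = 1.9041
ln(dT1/dT2) = 0.6440
LMTD = 13.8150 / 0.6440 = 21.4522 K

21.4522 K


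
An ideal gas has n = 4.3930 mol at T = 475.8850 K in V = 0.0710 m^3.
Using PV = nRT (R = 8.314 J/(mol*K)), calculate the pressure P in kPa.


P = nRT/V = 4.3930 * 8.314 * 475.8850 / 0.0710
= 17380.9392 / 0.0710 = 244801.9600 Pa = 244.8020 kPa

244.8020 kPa


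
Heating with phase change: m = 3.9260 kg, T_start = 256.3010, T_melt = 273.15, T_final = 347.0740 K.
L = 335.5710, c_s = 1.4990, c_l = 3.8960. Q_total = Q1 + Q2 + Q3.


Q1 (sensible, solid) = 3.9260 * 1.4990 * 16.8490 = 99.1576 kJ
Q2 (latent) = 3.9260 * 335.5710 = 1317.4517 kJ
Q3 (sensible, liquid) = 3.9260 * 3.8960 * 73.9240 = 1130.7190 kJ
Q_total = 2547.3284 kJ

2547.3284 kJ


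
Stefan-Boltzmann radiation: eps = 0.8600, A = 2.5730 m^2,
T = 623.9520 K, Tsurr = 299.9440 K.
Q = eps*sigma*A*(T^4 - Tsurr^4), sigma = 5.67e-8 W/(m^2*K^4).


T^4 = 1.5157e+11
Tsurr^4 = 8.0940e+09
Q = 0.8600 * 5.67e-8 * 2.5730 * 1.4347e+11 = 18000.7952 W

18000.7952 W


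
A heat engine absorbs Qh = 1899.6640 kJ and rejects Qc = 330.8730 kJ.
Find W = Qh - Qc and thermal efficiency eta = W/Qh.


W = 1899.6640 - 330.8730 = 1568.7910 kJ
eta = 1568.7910 / 1899.6640 = 0.8258 = 82.5826%

W = 1568.7910 kJ, eta = 82.5826%


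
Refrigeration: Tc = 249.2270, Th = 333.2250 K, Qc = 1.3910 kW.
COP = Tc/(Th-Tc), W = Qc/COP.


COP = 249.2270 / 83.9980 = 2.9671
W = 1.3910 / 2.9671 = 0.4688 kW

COP = 2.9671, W = 0.4688 kW


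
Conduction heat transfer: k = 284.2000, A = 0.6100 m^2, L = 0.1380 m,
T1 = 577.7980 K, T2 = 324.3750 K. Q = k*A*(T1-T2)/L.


dT = 253.4230 K
Q = 284.2000 * 0.6100 * 253.4230 / 0.1380 = 318361.7256 W

318361.7256 W


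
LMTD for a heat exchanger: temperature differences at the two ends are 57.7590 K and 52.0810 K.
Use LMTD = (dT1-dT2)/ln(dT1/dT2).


dT1/dT2 = 1.1090
ln(dT1/dT2) = 0.1035
LMTD = 5.6780 / 0.1035 = 54.8710 K

54.8710 K


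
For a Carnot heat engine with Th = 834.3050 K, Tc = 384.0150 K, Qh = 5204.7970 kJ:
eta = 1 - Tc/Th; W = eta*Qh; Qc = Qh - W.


eta = 1 - 384.0150/834.3050 = 0.5397
W = 0.5397 * 5204.7970 = 2809.1262 kJ
Qc = 5204.7970 - 2809.1262 = 2395.6708 kJ

eta = 53.9719%, W = 2809.1262 kJ, Qc = 2395.6708 kJ


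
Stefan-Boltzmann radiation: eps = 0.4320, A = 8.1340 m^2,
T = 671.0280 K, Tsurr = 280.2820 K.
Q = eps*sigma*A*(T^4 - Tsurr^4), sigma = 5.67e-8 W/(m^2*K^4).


T^4 = 2.0275e+11
Tsurr^4 = 6.1714e+09
Q = 0.4320 * 5.67e-8 * 8.1340 * 1.9658e+11 = 39165.9858 W

39165.9858 W


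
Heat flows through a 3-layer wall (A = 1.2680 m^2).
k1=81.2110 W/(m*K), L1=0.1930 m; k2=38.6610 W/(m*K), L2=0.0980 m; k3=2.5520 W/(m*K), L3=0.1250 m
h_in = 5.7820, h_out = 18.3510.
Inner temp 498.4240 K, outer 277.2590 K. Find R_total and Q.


R_conv_in = 1/(5.7820*1.2680) = 0.1364
R_1 = 0.1930/(81.2110*1.2680) = 0.0019
R_2 = 0.0980/(38.6610*1.2680) = 0.0020
R_3 = 0.1250/(2.5520*1.2680) = 0.0386
R_conv_out = 1/(18.3510*1.2680) = 0.0430
R_total = 0.2219 K/W
Q = 221.1650 / 0.2219 = 996.8051 W

R_total = 0.2219 K/W, Q = 996.8051 W


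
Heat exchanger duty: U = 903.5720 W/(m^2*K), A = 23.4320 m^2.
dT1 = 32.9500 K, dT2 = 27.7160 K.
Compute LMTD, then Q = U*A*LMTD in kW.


LMTD = 30.2576 K
Q = 903.5720 * 23.4320 * 30.2576 = 640628.7735 W = 640.6288 kW

640.6288 kW


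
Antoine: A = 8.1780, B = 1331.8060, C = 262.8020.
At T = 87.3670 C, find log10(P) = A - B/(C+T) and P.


C+T = 350.1690
B/(C+T) = 3.8033
log10(P) = 8.1780 - 3.8033 = 4.3747
P = 10^4.3747 = 23696.0775 mmHg

23696.0775 mmHg


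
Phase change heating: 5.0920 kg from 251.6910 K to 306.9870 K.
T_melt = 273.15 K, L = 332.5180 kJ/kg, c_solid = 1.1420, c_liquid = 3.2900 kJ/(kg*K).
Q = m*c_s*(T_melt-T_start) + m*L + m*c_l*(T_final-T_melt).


Q1 (sensible, solid) = 5.0920 * 1.1420 * 21.4590 = 124.7855 kJ
Q2 (latent) = 5.0920 * 332.5180 = 1693.1817 kJ
Q3 (sensible, liquid) = 5.0920 * 3.2900 * 33.8370 = 566.8604 kJ
Q_total = 2384.8275 kJ

2384.8275 kJ


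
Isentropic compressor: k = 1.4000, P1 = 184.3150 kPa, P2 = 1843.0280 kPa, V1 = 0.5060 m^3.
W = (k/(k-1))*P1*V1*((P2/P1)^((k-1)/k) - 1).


(k-1)/k = 0.2857
(P2/P1)^exp = 1.9307
W = 3.5000 * 184.3150 * 0.5060 * (1.9307 - 1) = 303.7882 kJ

303.7882 kJ


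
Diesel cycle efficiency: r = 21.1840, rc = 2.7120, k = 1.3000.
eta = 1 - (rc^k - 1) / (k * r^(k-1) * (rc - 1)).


r^(k-1) = 2.4992
rc^k = 3.6583
eta = 0.5221 = 52.2085%

52.2085%


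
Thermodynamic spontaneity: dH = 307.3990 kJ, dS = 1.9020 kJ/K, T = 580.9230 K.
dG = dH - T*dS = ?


T*dS = 580.9230 * 1.9020 = 1104.9155 kJ
dG = 307.3990 - 1104.9155 = -797.5165 kJ (spontaneous)

dG = -797.5165 kJ, spontaneous


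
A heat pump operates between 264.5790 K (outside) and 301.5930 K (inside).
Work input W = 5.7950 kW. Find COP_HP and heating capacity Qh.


COP = 301.5930 / 37.0140 = 8.1481
Qh = 8.1481 * 5.7950 = 47.2181 kW

COP = 8.1481, Qh = 47.2181 kW


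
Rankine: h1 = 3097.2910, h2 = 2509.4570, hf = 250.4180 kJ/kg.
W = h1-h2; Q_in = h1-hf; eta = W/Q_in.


W = 587.8340 kJ/kg
Q_in = 2846.8730 kJ/kg
eta = 0.2065 = 20.6484%

eta = 20.6484%


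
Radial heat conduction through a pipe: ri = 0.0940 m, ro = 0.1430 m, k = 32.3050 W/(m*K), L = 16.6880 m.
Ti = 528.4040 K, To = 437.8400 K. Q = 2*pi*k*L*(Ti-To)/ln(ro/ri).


dT = 90.5640 K
ln(ro/ri) = 0.4195
Q = 2*pi*32.3050*16.6880*90.5640 / 0.4195 = 731182.7429 W

731182.7429 W


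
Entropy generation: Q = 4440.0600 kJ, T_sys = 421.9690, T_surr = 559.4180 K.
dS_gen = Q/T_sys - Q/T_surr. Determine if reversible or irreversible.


dS_sys = 4440.0600/421.9690 = 10.5222 kJ/K
dS_surr = -4440.0600/559.4180 = -7.9369 kJ/K
dS_gen = 10.5222 - 7.9369 = 2.5853 kJ/K (irreversible)

dS_gen = 2.5853 kJ/K, irreversible


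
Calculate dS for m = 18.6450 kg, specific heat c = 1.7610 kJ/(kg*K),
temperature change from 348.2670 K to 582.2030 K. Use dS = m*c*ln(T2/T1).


T2/T1 = 1.6717
ln(T2/T1) = 0.5138
dS = 18.6450 * 1.7610 * 0.5138 = 16.8717 kJ/K

16.8717 kJ/K


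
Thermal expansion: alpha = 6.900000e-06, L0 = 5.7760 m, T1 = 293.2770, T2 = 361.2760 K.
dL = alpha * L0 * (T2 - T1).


dT = 67.9990 K
dL = 6.900000e-06 * 5.7760 * 67.9990 = 0.002710 m
L_final = 5.778710 m

dL = 0.002710 m


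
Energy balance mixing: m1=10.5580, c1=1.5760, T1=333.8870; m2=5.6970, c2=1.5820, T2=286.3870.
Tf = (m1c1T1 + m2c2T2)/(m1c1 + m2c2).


num = 8136.7890
den = 25.6521
Tf = 317.1982 K

317.1982 K


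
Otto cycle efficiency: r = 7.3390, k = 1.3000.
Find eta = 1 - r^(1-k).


r^(k-1) = 1.8184
eta = 1 - 1/1.8184 = 0.4501 = 45.0068%

45.0068%


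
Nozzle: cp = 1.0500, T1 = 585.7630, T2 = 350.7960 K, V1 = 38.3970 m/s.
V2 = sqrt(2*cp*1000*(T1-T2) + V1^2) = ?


dT = 234.9670 K
2*cp*1000*dT = 493430.7000
V1^2 = 1474.3296
V2 = sqrt(494905.0296) = 703.4949 m/s

703.4949 m/s


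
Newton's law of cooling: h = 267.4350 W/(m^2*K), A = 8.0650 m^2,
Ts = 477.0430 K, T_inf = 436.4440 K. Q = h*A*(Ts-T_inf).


dT = 40.5990 K
Q = 267.4350 * 8.0650 * 40.5990 = 87566.4921 W

87566.4921 W


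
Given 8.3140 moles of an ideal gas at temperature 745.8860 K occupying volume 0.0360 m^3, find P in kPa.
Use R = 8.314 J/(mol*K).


P = nRT/V = 8.3140 * 8.314 * 745.8860 / 0.0360
= 51557.5766 / 0.0360 = 1432154.9067 Pa = 1432.1549 kPa

1432.1549 kPa


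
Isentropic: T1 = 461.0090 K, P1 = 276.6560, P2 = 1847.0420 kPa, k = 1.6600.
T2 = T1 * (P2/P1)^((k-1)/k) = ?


(k-1)/k = 0.3976
(P2/P1)^exp = 2.1273
T2 = 461.0090 * 2.1273 = 980.7024 K

980.7024 K


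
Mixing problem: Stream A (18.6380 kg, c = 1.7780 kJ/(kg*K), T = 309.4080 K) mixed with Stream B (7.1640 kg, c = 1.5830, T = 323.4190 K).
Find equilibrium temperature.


num = 13921.0443
den = 44.4790
Tf = 312.9803 K

312.9803 K


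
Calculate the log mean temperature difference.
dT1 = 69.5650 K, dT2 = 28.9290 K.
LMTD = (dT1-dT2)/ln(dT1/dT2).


dT1/dT2 = 2.4047
ln(dT1/dT2) = 0.8774
LMTD = 40.6360 / 0.8774 = 46.3132 K

46.3132 K


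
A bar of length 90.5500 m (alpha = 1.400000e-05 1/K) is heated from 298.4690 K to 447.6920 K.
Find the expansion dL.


dT = 149.2230 K
dL = 1.400000e-05 * 90.5500 * 149.2230 = 0.189170 m
L_final = 90.739170 m

dL = 0.189170 m


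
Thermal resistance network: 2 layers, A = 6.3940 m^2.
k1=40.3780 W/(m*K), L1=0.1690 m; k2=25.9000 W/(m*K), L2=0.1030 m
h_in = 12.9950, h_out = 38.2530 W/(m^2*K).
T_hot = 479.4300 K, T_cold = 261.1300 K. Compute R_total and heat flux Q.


R_conv_in = 1/(12.9950*6.3940) = 0.0120
R_1 = 0.1690/(40.3780*6.3940) = 0.0007
R_2 = 0.1030/(25.9000*6.3940) = 0.0006
R_conv_out = 1/(38.2530*6.3940) = 0.0041
R_total = 0.0174 K/W
Q = 218.3000 / 0.0174 = 12545.8534 W

R_total = 0.0174 K/W, Q = 12545.8534 W


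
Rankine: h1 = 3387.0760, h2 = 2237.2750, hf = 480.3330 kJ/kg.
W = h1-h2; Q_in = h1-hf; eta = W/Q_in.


W = 1149.8010 kJ/kg
Q_in = 2906.7430 kJ/kg
eta = 0.3956 = 39.5563%

eta = 39.5563%


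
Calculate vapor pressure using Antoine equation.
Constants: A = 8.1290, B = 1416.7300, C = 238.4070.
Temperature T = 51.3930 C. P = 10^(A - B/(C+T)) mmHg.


C+T = 289.8000
B/(C+T) = 4.8886
log10(P) = 8.1290 - 4.8886 = 3.2404
P = 10^3.2404 = 1739.2125 mmHg

1739.2125 mmHg


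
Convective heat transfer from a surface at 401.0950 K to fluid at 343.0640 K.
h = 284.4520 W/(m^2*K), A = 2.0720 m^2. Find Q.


dT = 58.0310 K
Q = 284.4520 * 2.0720 * 58.0310 = 34202.5745 W

34202.5745 W


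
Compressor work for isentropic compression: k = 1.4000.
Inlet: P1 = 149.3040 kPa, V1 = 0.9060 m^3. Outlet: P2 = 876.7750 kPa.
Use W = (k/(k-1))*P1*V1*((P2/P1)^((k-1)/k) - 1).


(k-1)/k = 0.2857
(P2/P1)^exp = 1.6583
W = 3.5000 * 149.3040 * 0.9060 * (1.6583 - 1) = 311.6654 kJ

311.6654 kJ


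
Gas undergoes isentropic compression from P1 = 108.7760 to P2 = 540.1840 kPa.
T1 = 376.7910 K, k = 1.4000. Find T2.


(k-1)/k = 0.2857
(P2/P1)^exp = 1.5807
T2 = 376.7910 * 1.5807 = 595.6075 K

595.6075 K


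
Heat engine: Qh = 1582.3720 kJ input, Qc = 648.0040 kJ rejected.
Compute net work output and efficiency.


W = 1582.3720 - 648.0040 = 934.3680 kJ
eta = 934.3680 / 1582.3720 = 0.5905 = 59.0486%

W = 934.3680 kJ, eta = 59.0486%


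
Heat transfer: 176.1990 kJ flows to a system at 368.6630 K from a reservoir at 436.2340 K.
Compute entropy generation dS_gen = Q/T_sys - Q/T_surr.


dS_sys = 176.1990/368.6630 = 0.4779 kJ/K
dS_surr = -176.1990/436.2340 = -0.4039 kJ/K
dS_gen = 0.4779 - 0.4039 = 0.0740 kJ/K (irreversible)

dS_gen = 0.0740 kJ/K, irreversible


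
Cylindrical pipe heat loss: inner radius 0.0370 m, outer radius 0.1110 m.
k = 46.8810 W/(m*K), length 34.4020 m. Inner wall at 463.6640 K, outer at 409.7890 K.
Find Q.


dT = 53.8750 K
ln(ro/ri) = 1.0986
Q = 2*pi*46.8810*34.4020*53.8750 / 1.0986 = 496939.2010 W

496939.2010 W


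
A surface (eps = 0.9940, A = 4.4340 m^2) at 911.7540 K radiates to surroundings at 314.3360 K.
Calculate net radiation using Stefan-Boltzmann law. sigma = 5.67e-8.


T^4 = 6.9105e+11
Tsurr^4 = 9.7628e+09
Q = 0.9940 * 5.67e-8 * 4.4340 * 6.8129e+11 = 170253.7111 W

170253.7111 W


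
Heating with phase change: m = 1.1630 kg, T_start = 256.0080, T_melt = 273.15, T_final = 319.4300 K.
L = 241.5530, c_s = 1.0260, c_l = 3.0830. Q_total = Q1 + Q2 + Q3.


Q1 (sensible, solid) = 1.1630 * 1.0260 * 17.1420 = 20.4545 kJ
Q2 (latent) = 1.1630 * 241.5530 = 280.9261 kJ
Q3 (sensible, liquid) = 1.1630 * 3.0830 * 46.2800 = 165.9383 kJ
Q_total = 467.3189 kJ

467.3189 kJ


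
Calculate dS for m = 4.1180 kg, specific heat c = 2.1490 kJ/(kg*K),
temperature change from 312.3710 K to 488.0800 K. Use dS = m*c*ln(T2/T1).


T2/T1 = 1.5625
ln(T2/T1) = 0.4463
dS = 4.1180 * 2.1490 * 0.4463 = 3.9495 kJ/K

3.9495 kJ/K


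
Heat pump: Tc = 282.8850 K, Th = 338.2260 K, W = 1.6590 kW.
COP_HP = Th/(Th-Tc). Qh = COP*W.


COP = 338.2260 / 55.3410 = 6.1117
Qh = 6.1117 * 1.6590 = 10.1393 kW

COP = 6.1117, Qh = 10.1393 kW


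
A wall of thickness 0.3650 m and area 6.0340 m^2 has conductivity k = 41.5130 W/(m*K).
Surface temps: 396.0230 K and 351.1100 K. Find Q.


dT = 44.9130 K
Q = 41.5130 * 6.0340 * 44.9130 / 0.3650 = 30822.5543 W

30822.5543 W


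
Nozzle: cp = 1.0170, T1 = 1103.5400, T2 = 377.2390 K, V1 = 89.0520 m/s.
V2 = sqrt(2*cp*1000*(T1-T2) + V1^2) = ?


dT = 726.3010 K
2*cp*1000*dT = 1477296.2340
V1^2 = 7930.2587
V2 = sqrt(1485226.4927) = 1218.6987 m/s

1218.6987 m/s


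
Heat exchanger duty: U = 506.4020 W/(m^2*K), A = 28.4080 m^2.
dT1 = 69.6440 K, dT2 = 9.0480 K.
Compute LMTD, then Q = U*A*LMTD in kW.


LMTD = 29.6915 K
Q = 506.4020 * 28.4080 * 29.6915 = 427138.1321 W = 427.1381 kW

427.1381 kW


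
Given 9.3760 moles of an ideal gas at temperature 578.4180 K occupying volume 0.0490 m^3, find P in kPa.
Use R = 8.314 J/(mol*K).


P = nRT/V = 9.3760 * 8.314 * 578.4180 / 0.0490
= 45088.8770 / 0.0490 = 920181.1623 Pa = 920.1812 kPa

920.1812 kPa
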